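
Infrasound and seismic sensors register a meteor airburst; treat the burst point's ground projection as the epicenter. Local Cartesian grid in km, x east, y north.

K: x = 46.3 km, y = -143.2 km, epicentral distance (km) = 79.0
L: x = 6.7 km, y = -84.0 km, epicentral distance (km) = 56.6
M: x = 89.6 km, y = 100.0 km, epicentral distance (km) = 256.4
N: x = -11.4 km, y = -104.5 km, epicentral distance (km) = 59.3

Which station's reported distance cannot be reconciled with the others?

Solve using three stations at a time. Using K, L, M (subtract circle equations pairwise → linear system) gives (x, y) ≈ (-30.9, -126.3).
Distances from that point to each station vs reported:
  K: calculated 79.0 vs reported 79.0 → residual 0.0 km
  L: calculated 56.6 vs reported 56.6 → residual 0.0 km
  M: calculated 256.4 vs reported 256.4 → residual 0.0 km
  N: calculated 29.3 vs reported 59.3 → residual 30.0 km
K, L, M are mutually consistent (residuals ≈ 0); N is off by 30.0 km.

N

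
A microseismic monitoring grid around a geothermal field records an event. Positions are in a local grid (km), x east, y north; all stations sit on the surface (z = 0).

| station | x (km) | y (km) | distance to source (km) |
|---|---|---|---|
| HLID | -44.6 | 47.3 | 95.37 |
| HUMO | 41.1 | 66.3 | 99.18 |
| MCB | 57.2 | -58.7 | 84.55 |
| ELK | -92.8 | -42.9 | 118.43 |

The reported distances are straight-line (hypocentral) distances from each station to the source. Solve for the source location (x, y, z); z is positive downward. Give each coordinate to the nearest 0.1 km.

(9.2, -12.1, 51.7)

Each station gives a sphere (x−x_i)² + (y−y_i)² + z² = d_i² (stations at z=0).
Subtracting the HLID sphere from HUMO and MCB: z² cancels, leaving linear equations in x and y:
171.4 x + 38.0 y = 1117.21
203.6 x − 212.0 y = 4437.81
Solving: x ≈ 9.200, y ≈ -12.097 km (keep extra digits for the depth step; rounded: 9.2, -12.1).
Then from the HLID sphere: z² = 95.37² − (x + 44.6)² − (y − 47.3)² with x = 9.200, y = -12.097, so z ≈ 51.701 ≈ 51.7 km.
Check against ELK (with the unrounded solution): distance 118.43 ≈ 118.43 km. ✓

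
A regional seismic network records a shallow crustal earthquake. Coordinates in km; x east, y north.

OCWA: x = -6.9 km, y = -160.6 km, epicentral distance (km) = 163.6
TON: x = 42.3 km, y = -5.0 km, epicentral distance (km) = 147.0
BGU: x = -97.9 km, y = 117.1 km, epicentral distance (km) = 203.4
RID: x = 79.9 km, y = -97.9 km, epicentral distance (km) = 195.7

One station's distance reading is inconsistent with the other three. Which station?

BGU

Solve using three stations at a time. Using OCWA, TON, RID (subtract circle equations pairwise → linear system) gives (x, y) ≈ (-103.0, -28.1).
Distances from that point to each station vs reported:
  OCWA: calculated 163.7 vs reported 163.6 → residual 0.1 km
  TON: calculated 147.2 vs reported 147.0 → residual 0.2 km
  BGU: calculated 145.2 vs reported 203.4 → residual 58.2 km
  RID: calculated 195.8 vs reported 195.7 → residual 0.1 km
OCWA, TON, RID are mutually consistent (residuals ≈ 0); BGU is off by 58.2 km.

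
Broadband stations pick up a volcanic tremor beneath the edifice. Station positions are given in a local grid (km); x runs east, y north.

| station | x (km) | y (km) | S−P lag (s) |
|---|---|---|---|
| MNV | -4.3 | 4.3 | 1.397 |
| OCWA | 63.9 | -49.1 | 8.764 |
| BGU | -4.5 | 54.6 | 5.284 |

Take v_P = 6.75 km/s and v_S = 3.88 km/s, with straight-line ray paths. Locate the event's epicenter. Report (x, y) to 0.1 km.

Distance from S−P lag: d = Δt · v_P v_S / (v_P − v_S) = Δt · (6.75·3.88)/(6.75−3.88) ≈ 9.1254·Δt.
So d_MNV = 12.75, d_OCWA = 79.98, d_BGU = 48.22 km.
Circle about each station: (x + 4.3)² + (y − 4.3)² = 12.75²; (x − 63.9)² + (y + 49.1)² = 79.98²; (x + 4.5)² + (y − 54.6)² = 48.22².
Subtracting the MNV equation from the OCWA and BGU equations removes the quadratic terms:
136.4 x − 106.8 y = 222.80
-0.4 x + 100.6 y = 801.82
Solving the 2×2 system: x ≈ 7.9, y ≈ 8.0 km.
Check against MNV (with the unrounded x, y): √((x + 4.3)²+(y − 4.3)²) = 12.75 ≈ 12.75 km. ✓

x ≈ 7.9 km, y ≈ 8.0 km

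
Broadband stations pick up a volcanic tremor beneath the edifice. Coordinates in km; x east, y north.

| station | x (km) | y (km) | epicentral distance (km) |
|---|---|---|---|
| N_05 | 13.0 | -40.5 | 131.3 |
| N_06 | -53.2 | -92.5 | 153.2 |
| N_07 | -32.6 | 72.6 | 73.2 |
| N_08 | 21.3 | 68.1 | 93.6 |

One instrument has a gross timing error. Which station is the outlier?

Solve using three stations at a time. Using N_05, N_06, N_08 (subtract circle equations pairwise → linear system) gives (x, y) ≈ (-72.1, 59.7).
Distances from that point to each station vs reported:
  N_05: calculated 131.5 vs reported 131.3 → residual 0.2 km
  N_06: calculated 153.3 vs reported 153.2 → residual 0.1 km
  N_07: calculated 41.6 vs reported 73.2 → residual 31.6 km
  N_08: calculated 93.8 vs reported 93.6 → residual 0.2 km
N_05, N_06, N_08 are mutually consistent (residuals ≈ 0); N_07 is off by 31.6 km.

N_07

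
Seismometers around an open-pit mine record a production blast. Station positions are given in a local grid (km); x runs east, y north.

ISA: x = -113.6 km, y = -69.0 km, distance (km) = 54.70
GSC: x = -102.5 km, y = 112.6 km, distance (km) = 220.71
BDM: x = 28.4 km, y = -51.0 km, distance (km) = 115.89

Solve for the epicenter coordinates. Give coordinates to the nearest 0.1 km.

x ≈ -73.5 km, y ≈ -106.2 km

Circle about each station: (x + 113.6)² + (y + 69.0)² = 54.70²; (x + 102.5)² + (y − 112.6)² = 220.71²; (x − 28.4)² + (y + 51.0)² = 115.89².
Subtracting the ISA equation from the GSC and BDM equations removes the quadratic terms:
22.2 x + 363.2 y = -40201.76
284.0 x + 36.0 y = -24696.80
Solving the 2×2 system: x ≈ -73.5, y ≈ -106.2 km.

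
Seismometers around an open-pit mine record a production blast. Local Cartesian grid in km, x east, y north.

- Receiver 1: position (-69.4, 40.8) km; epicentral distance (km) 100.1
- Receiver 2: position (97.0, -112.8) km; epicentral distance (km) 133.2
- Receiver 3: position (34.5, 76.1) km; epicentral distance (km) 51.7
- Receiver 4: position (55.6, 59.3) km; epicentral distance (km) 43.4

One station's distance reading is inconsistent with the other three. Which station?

Solve using three stations at a time. Using Receiver 1, Receiver 3, Receiver 4 (subtract circle equations pairwise → linear system) gives (x, y) ≈ (29.4, 24.6).
Distances from that point to each station vs reported:
  Receiver 1: calculated 100.1 vs reported 100.1 → residual 0.0 km
  Receiver 2: calculated 153.1 vs reported 133.2 → residual 19.9 km
  Receiver 3: calculated 51.8 vs reported 51.7 → residual 0.1 km
  Receiver 4: calculated 43.5 vs reported 43.4 → residual 0.1 km
Receiver 1, Receiver 3, Receiver 4 are mutually consistent (residuals ≈ 0); Receiver 2 is off by 19.9 km.

Receiver 2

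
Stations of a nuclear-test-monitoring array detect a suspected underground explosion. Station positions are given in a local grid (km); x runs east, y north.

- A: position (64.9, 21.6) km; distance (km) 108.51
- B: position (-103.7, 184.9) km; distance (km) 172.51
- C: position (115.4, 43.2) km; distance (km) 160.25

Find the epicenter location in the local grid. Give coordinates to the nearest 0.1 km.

Circle about each station: (x − 64.9)² + (y − 21.6)² = 108.51²; (x + 103.7)² + (y − 184.9)² = 172.51²; (x − 115.4)² + (y − 43.2)² = 160.25².
Subtracting the A equation from the B and C equations removes the quadratic terms:
-337.2 x + 326.6 y = 22277.85
101.0 x + 43.2 y = -3400.81
Solving the 2×2 system: x ≈ -43.6, y ≈ 23.2 km.
Check against A (with the unrounded x, y): √((x − 64.9)²+(y − 21.6)²) = 108.51 ≈ 108.51 km. ✓

(-43.6, 23.2)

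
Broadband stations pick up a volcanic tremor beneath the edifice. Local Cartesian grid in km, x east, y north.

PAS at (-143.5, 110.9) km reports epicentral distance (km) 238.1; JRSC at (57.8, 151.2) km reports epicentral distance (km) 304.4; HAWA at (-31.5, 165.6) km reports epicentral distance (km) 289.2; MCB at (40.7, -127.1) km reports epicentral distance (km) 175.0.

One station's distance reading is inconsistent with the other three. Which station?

MCB

Solve using three stations at a time. Using PAS, JRSC, HAWA (subtract circle equations pairwise → linear system) gives (x, y) ≈ (-82.1, -119.1).
Distances from that point to each station vs reported:
  PAS: calculated 238.0 vs reported 238.1 → residual 0.1 km
  JRSC: calculated 304.3 vs reported 304.4 → residual 0.1 km
  HAWA: calculated 289.1 vs reported 289.2 → residual 0.1 km
  MCB: calculated 123.1 vs reported 175.0 → residual 51.9 km
PAS, JRSC, HAWA are mutually consistent (residuals ≈ 0); MCB is off by 51.9 km.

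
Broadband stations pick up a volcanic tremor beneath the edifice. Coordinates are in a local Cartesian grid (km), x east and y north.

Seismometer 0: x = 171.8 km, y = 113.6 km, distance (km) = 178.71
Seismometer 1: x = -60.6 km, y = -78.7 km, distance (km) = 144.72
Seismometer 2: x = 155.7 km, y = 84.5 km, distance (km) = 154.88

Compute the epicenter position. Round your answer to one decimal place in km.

(4.6, 50.5)

Circle about each station: (x − 171.8)² + (y − 113.6)² = 178.71²; (x + 60.6)² + (y + 78.7)² = 144.72²; (x − 155.7)² + (y − 84.5)² = 154.88².
Subtracting the Seismometer 0 equation from the Seismometer 1 and Seismometer 2 equations removes the quadratic terms:
-464.8 x − 384.6 y = -21560.76
-32.2 x − 58.2 y = -3088.01
Solving the 2×2 system: x ≈ 4.6, y ≈ 50.5 km.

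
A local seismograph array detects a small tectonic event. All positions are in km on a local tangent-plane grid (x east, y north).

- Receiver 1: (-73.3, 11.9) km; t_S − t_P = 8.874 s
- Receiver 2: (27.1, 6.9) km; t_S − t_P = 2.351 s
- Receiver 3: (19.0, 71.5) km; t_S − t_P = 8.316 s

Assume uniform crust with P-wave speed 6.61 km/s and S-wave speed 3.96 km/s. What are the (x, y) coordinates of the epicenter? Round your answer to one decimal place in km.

11.5 km east, -10.3 km north

Distance from S−P lag: d = Δt · v_P v_S / (v_P − v_S) = Δt · (6.61·3.96)/(6.61−3.96) ≈ 9.8776·Δt.
So d_Receiver 1 = 87.65, d_Receiver 2 = 23.22, d_Receiver 3 = 82.14 km.
Circle about each station: (x + 73.3)² + (y − 11.9)² = 87.65²; (x − 27.1)² + (y − 6.9)² = 23.22²; (x − 19.0)² + (y − 71.5)² = 82.14².
Subtracting pairs of circle equations eliminates x²+y² and gives linear equations (the radical axes):
200.8 x − 10.0 y = 2410.87
184.6 x + 119.2 y = 894.29
Solving the 2×2 system: x ≈ 11.5, y ≈ -10.3 km.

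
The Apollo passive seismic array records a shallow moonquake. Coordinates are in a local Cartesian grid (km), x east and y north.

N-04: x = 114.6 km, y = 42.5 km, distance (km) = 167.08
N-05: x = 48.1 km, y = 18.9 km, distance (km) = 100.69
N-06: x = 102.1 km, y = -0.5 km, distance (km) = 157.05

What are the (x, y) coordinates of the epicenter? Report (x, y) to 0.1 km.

Circle about each station: (x − 114.6)² + (y − 42.5)² = 167.08²; (x − 48.1)² + (y − 18.9)² = 100.69²; (x − 102.1)² + (y + 0.5)² = 157.05².
Subtracting pairs of circle equations eliminates x²+y² and gives linear equations (the radical axes):
-133.0 x − 47.2 y = 5508.66
-25.0 x − 86.0 y = -1263.73
Solving the 2×2 system: x ≈ -52.0, y ≈ 29.8 km.

-52.0 km east, 29.8 km north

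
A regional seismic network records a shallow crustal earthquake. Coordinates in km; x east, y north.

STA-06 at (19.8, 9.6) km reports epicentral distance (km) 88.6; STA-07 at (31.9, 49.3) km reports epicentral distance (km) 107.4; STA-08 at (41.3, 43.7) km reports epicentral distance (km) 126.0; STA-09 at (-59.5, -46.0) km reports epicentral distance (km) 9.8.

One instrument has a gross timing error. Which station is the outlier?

Solve using three stations at a time. Using STA-06, STA-08, STA-09 (subtract circle equations pairwise → linear system) gives (x, y) ≈ (-55.9, -36.5).
Distances from that point to each station vs reported:
  STA-06: calculated 88.6 vs reported 88.6 → residual 0.0 km
  STA-07: calculated 122.8 vs reported 107.4 → residual 15.4 km
  STA-08: calculated 126.0 vs reported 126.0 → residual 0.0 km
  STA-09: calculated 10.1 vs reported 9.8 → residual 0.3 km
STA-06, STA-08, STA-09 are mutually consistent (residuals ≈ 0); STA-07 is off by 15.4 km.

STA-07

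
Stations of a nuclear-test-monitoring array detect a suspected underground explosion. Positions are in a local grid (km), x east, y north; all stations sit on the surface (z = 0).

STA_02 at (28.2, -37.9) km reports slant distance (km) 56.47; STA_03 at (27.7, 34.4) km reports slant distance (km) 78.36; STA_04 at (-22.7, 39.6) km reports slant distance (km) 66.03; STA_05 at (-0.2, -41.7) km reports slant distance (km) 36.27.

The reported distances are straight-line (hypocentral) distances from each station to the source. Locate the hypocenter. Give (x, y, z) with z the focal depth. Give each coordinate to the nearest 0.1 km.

x ≈ -21.3 km, y ≈ -22.5 km, depth ≈ 22.4 km

Each station gives a sphere (x−x_i)² + (y−y_i)² + z² = d_i² (stations at z=0).
Subtracting the STA_02 sphere from STA_03 and STA_04: z² cancels, leaving linear equations in x and y:
-1.0 x + 144.6 y = -3232.43
-101.8 x + 155.0 y = -1319.30
Solving: x ≈ -21.301, y ≈ -22.502 km (keep extra digits for the depth step; rounded: -21.3, -22.5).
Then from the STA_02 sphere: z² = 56.47² − (x − 28.2)² − (y + 37.9)² with x = -21.301, y = -22.502, so z ≈ 22.392 ≈ 22.4 km.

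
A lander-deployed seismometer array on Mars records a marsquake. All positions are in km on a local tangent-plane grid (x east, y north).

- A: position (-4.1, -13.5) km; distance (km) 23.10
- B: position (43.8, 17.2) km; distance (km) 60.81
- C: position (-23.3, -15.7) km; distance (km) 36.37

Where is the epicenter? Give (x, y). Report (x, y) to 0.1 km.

(8.9, -32.6)

Circle about each station: (x + 4.1)² + (y + 13.5)² = 23.10²; (x − 43.8)² + (y − 17.2)² = 60.81²; (x + 23.3)² + (y + 15.7)² = 36.37².
Subtracting the A equation from the B and C equations removes the quadratic terms:
95.8 x + 61.4 y = -1149.03
-38.4 x − 4.4 y = -198.85
Solving the 2×2 system: x ≈ 8.9, y ≈ -32.6 km.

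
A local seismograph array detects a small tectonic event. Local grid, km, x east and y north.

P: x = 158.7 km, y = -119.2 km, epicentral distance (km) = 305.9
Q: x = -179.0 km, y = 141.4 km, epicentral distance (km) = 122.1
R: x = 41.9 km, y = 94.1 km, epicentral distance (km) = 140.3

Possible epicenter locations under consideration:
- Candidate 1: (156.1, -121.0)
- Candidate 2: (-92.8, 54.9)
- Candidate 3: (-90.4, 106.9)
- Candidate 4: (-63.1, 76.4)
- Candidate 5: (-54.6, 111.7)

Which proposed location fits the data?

Candidate 2

For each candidate, compare |candidate − station| to the reported distance:
Candidate 1: residuals P 302.7, Q 303.5, R 103.2 → max 303.5 km
Candidate 2: residuals P 0.0, Q 0.0, R 0.0 → max 0.0 km
Candidate 3: residuals P 30.5, Q 27.0, R 7.4 → max 30.5 km
Candidate 4: residuals P 10.2, Q 10.8, R 33.8 → max 33.8 km
Candidate 5: residuals P 8.4, Q 5.8, R 42.2 → max 42.2 km
Only Candidate 2 has all residuals ≈ 0.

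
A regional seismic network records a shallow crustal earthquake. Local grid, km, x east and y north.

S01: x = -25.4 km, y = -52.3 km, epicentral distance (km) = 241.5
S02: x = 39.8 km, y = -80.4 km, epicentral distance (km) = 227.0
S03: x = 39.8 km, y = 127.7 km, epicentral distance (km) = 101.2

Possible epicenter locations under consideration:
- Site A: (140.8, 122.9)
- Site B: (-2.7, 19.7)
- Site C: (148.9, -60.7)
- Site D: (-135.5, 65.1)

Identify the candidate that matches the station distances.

For each candidate, compare |candidate − station| to the reported distance:
Site A: residuals S01 0.0, S02 0.0, S03 0.1 → max 0.1 km
Site B: residuals S01 166.0, S02 118.3, S03 14.9 → max 166.0 km
Site C: residuals S01 67.0, S02 116.1, S03 116.5 → max 116.5 km
Site D: residuals S01 80.6, S02 0.8, S03 84.9 → max 84.9 km
Only Site A has all residuals ≈ 0.

Site A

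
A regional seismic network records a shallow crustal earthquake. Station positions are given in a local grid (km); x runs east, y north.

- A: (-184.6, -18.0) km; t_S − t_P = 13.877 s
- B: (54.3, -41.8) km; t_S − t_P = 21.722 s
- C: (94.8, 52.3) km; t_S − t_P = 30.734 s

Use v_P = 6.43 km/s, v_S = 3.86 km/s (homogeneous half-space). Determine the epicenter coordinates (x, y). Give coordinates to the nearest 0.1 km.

Distance from S−P lag: d = Δt · v_P v_S / (v_P − v_S) = Δt · (6.43·3.86)/(6.43−3.86) ≈ 9.6575·Δt.
So d_A = 134.02, d_B = 209.78, d_C = 296.81 km.
Circle about each station: (x + 184.6)² + (y + 18.0)² = 134.02²; (x − 54.3)² + (y + 41.8)² = 209.78²; (x − 94.8)² + (y − 52.3)² = 296.81².
Subtracting pairs of circle equations eliminates x²+y² and gives linear equations (the radical axes):
477.8 x − 47.6 y = -55751.72
558.8 x + 140.6 y = -92813.65
Solving the 2×2 system: x ≈ -130.7, y ≈ -140.7 km.

(-130.7, -140.7)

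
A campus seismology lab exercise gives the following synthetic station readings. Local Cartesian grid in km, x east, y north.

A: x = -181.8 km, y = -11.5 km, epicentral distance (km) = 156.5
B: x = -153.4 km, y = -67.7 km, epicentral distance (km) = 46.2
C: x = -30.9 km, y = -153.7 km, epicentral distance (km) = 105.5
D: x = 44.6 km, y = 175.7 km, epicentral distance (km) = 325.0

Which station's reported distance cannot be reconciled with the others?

A

Solve using three stations at a time. Using B, C, D (subtract circle equations pairwise → linear system) gives (x, y) ≈ (-123.2, -102.6).
Distances from that point to each station vs reported:
  A: calculated 108.3 vs reported 156.5 → residual 48.2 km
  B: calculated 46.2 vs reported 46.2 → residual 0.0 km
  C: calculated 105.5 vs reported 105.5 → residual 0.0 km
  D: calculated 325.0 vs reported 325.0 → residual 0.0 km
B, C, D are mutually consistent (residuals ≈ 0); A is off by 48.2 km.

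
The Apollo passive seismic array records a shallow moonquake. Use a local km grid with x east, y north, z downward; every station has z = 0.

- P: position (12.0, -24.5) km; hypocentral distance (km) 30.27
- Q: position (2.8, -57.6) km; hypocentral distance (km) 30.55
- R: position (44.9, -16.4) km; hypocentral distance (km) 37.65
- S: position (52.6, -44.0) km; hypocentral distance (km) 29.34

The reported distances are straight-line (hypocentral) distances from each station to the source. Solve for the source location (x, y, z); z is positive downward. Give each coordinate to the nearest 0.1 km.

(27.2, -46.3, 14.5)

Each station gives a sphere (x−x_i)² + (y−y_i)² + z² = d_i² (stations at z=0).
Subtracting the P sphere from Q and R: z² cancels, leaving linear equations in x and y:
-18.4 x − 66.2 y = 2564.32
65.8 x + 16.2 y = 1039.47
Solving: x ≈ 27.195, y ≈ -46.295 km (keep extra digits for the depth step; rounded: 27.2, -46.3).
Then from the P sphere: z² = 30.27² − (x − 12.0)² − (y + 24.5)² with x = 27.195, y = -46.295, so z ≈ 14.504 ≈ 14.5 km.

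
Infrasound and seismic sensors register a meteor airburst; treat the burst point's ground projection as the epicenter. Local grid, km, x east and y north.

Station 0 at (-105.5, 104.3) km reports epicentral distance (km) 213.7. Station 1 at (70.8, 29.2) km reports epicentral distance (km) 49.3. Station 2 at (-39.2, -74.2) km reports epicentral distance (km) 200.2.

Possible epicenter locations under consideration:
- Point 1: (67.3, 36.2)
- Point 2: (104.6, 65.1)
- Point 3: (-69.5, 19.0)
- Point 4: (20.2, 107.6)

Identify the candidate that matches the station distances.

Point 2

For each candidate, compare |candidate − station| to the reported distance:
Point 1: residuals Station 0 28.0, Station 1 41.5, Station 2 46.8 → max 46.8 km
Point 2: residuals Station 0 0.0, Station 1 0.0, Station 2 0.0 → max 0.0 km
Point 3: residuals Station 0 121.1, Station 1 91.4, Station 2 102.2 → max 121.1 km
Point 4: residuals Station 0 88.0, Station 1 44.0, Station 2 8.9 → max 88.0 km
Only Point 2 has all residuals ≈ 0.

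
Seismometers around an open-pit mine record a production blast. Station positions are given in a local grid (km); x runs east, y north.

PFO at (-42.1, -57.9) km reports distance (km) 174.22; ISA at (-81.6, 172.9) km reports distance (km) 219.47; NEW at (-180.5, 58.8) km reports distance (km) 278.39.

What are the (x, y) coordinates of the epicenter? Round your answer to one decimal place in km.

(97.6, 46.2)

Circle about each station: (x + 42.1)² + (y + 57.9)² = 174.22²; (x + 81.6)² + (y − 172.9)² = 219.47²; (x + 180.5)² + (y − 58.8)² = 278.39².
Subtracting pairs of circle equations eliminates x²+y² and gives linear equations (the radical axes):
-79.0 x + 461.6 y = 13613.68
-276.8 x + 233.4 y = -16235.51
Solving the 2×2 system: x ≈ 97.6, y ≈ 46.2 km.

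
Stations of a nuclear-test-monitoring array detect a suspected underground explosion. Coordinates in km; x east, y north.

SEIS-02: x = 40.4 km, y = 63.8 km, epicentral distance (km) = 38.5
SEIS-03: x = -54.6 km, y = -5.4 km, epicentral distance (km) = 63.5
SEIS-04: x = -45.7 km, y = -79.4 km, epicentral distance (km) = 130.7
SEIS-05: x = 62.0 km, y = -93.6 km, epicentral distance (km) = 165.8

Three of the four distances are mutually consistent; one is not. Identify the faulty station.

SEIS-02

Solve using three stations at a time. Using SEIS-03, SEIS-04, SEIS-05 (subtract circle equations pairwise → linear system) gives (x, y) ≈ (-22.3, 49.1).
Distances from that point to each station vs reported:
  SEIS-02: calculated 64.4 vs reported 38.5 → residual 25.9 km
  SEIS-03: calculated 63.4 vs reported 63.5 → residual 0.1 km
  SEIS-04: calculated 130.6 vs reported 130.7 → residual 0.1 km
  SEIS-05: calculated 165.8 vs reported 165.8 → residual 0.0 km
SEIS-03, SEIS-04, SEIS-05 are mutually consistent (residuals ≈ 0); SEIS-02 is off by 25.9 km.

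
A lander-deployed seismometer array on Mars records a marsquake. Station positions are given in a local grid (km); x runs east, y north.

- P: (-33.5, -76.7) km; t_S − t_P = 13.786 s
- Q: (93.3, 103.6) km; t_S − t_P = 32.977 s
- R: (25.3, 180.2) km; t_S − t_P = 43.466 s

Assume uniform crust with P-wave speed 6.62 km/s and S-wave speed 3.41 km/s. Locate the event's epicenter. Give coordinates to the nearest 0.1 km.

Distance from S−P lag: d = Δt · v_P v_S / (v_P − v_S) = Δt · (6.62·3.41)/(6.62−3.41) ≈ 7.0325·Δt.
So d_P = 96.95, d_Q = 231.91, d_R = 305.67 km.
Circle about each station: (x + 33.5)² + (y + 76.7)² = 96.95²; (x − 93.3)² + (y − 103.6)² = 231.91²; (x − 25.3)² + (y − 180.2)² = 305.67².
Subtracting the P equation from the Q and R equations removes the quadratic terms:
253.6 x + 360.6 y = -31950.24
117.6 x + 513.8 y = -57927.86
Solving the 2×2 system: x ≈ 50.9, y ≈ -124.4 km.
Check against P (with the unrounded x, y): √((x + 33.5)²+(y + 76.7)²) = 96.93 ≈ 96.95 km. ✓

x ≈ 50.9 km, y ≈ -124.4 km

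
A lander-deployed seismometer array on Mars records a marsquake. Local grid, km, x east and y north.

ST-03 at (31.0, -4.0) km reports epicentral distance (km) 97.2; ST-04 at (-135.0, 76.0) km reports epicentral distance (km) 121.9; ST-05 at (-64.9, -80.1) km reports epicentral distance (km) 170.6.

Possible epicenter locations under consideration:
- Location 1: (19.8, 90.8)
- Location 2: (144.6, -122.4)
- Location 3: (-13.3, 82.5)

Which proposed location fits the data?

Location 3

For each candidate, compare |candidate − station| to the reported distance:
Location 1: residuals ST-03 1.7, ST-04 33.6, ST-05 20.1 → max 33.6 km
Location 2: residuals ST-03 66.9, ST-04 220.9, ST-05 43.1 → max 220.9 km
Location 3: residuals ST-03 0.0, ST-04 0.0, ST-05 0.0 → max 0.0 km
Only Location 3 has all residuals ≈ 0.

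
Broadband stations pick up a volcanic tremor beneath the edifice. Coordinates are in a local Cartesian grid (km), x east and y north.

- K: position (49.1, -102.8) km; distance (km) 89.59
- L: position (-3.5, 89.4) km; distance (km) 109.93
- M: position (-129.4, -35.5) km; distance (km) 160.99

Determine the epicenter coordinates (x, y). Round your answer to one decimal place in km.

Circle about each station: (x − 49.1)² + (y + 102.8)² = 89.59²; (x + 3.5)² + (y − 89.4)² = 109.93²; (x + 129.4)² + (y + 35.5)² = 160.99².
Subtracting the K equation from the L and M equations removes the quadratic terms:
-105.2 x + 384.4 y = -9032.28
-357.0 x + 134.6 y = -12865.45
Solving the 2×2 system: x ≈ 30.3, y ≈ -15.2 km.
Check against K (with the unrounded x, y): √((x − 49.1)²+(y + 102.8)²) = 89.59 ≈ 89.59 km. ✓

(30.3, -15.2)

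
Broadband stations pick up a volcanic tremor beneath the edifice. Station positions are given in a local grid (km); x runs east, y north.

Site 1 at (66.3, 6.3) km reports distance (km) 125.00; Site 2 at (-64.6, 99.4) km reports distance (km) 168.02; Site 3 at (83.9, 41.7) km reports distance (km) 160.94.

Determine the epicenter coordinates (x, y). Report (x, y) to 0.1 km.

(-35.6, -66.1)

Circle about each station: (x − 66.3)² + (y − 6.3)² = 125.00²; (x + 64.6)² + (y − 99.4)² = 168.02²; (x − 83.9)² + (y − 41.7)² = 160.94².
Subtracting the Site 1 equation from the Site 2 and Site 3 equations removes the quadratic terms:
-261.8 x + 186.2 y = -2987.58
35.2 x + 70.8 y = -5933.96
Solving the 2×2 system: x ≈ -35.6, y ≈ -66.1 km.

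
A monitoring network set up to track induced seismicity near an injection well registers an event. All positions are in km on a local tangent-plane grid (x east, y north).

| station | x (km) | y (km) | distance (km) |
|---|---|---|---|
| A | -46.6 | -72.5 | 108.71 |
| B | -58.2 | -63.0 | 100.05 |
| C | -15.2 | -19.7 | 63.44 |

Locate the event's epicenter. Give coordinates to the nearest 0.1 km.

Circle about each station: (x + 46.6)² + (y + 72.5)² = 108.71²; (x + 58.2)² + (y + 63.0)² = 100.05²; (x + 15.2)² + (y + 19.7)² = 63.44².
Subtracting the A equation from the B and C equations removes the quadratic terms:
-23.2 x + 19.0 y = 1736.29
62.8 x + 105.6 y = 984.55
Solving the 2×2 system: x ≈ -45.2, y ≈ 36.2 km.
Check against A (with the unrounded x, y): √((x + 46.6)²+(y + 72.5)²) = 108.71 ≈ 108.71 km. ✓

(-45.2, 36.2)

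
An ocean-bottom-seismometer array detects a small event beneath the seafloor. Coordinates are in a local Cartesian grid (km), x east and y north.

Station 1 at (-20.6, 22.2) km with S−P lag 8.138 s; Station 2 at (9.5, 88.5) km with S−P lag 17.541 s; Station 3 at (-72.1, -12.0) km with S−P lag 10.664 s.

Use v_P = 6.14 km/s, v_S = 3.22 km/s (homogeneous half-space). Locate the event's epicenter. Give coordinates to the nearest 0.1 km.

-2.1 km east, -29.7 km north

Distance from S−P lag: d = Δt · v_P v_S / (v_P − v_S) = Δt · (6.14·3.22)/(6.14−3.22) ≈ 6.7708·Δt.
So d_Station 1 = 55.10, d_Station 2 = 118.77, d_Station 3 = 72.20 km.
Circle about each station: (x + 20.6)² + (y − 22.2)² = 55.10²; (x − 9.5)² + (y − 88.5)² = 118.77²; (x + 72.1)² + (y + 12.0)² = 72.20².
Subtracting the Station 1 equation from the Station 2 and Station 3 equations removes the quadratic terms:
60.2 x + 132.6 y = -4065.00
-103.0 x − 68.4 y = 2248.38
Solving the 2×2 system: x ≈ -2.1, y ≈ -29.7 km.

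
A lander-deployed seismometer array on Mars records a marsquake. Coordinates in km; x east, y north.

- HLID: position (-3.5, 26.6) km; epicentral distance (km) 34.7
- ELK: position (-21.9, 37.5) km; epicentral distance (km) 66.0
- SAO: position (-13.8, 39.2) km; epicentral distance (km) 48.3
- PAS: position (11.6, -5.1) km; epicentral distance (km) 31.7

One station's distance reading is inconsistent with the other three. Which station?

ELK

Solve using three stations at a time. Using HLID, SAO, PAS (subtract circle equations pairwise → linear system) gives (x, y) ≈ (30.8, 20.3).
Distances from that point to each station vs reported:
  HLID: calculated 34.9 vs reported 34.7 → residual 0.2 km
  ELK: calculated 55.4 vs reported 66.0 → residual 10.6 km
  SAO: calculated 48.4 vs reported 48.3 → residual 0.1 km
  PAS: calculated 31.9 vs reported 31.7 → residual 0.2 km
HLID, SAO, PAS are mutually consistent (residuals ≈ 0); ELK is off by 10.6 km.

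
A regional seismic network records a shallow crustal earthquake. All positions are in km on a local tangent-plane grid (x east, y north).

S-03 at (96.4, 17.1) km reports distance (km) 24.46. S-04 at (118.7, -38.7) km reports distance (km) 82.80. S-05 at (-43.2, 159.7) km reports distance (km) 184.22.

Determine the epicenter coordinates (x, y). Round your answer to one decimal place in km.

Circle about each station: (x − 96.4)² + (y − 17.1)² = 24.46²; (x − 118.7)² + (y + 38.7)² = 82.80²; (x + 43.2)² + (y − 159.7)² = 184.22².
Subtracting the S-03 equation from the S-04 and S-05 equations removes the quadratic terms:
44.6 x − 111.6 y = -255.54
-279.2 x + 285.2 y = -15553.76
Solving the 2×2 system: x ≈ 98.1, y ≈ 41.5 km.
Check against S-03 (with the unrounded x, y): √((x − 96.4)²+(y − 17.1)²) = 24.45 ≈ 24.46 km. ✓

x ≈ 98.1 km, y ≈ 41.5 km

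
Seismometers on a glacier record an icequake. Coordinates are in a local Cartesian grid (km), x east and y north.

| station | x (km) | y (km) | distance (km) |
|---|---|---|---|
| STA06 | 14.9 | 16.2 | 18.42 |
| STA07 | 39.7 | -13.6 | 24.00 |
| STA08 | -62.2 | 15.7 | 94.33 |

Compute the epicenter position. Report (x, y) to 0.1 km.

Circle about each station: (x − 14.9)² + (y − 16.2)² = 18.42²; (x − 39.7)² + (y + 13.6)² = 24.00²; (x + 62.2)² + (y − 15.7)² = 94.33².
Subtracting pairs of circle equations eliminates x²+y² and gives linear equations (the radical axes):
49.6 x − 59.6 y = 1039.90
-154.2 x − 1.0 y = -4927.97
Solving the 2×2 system: x ≈ 31.9, y ≈ 9.1 km.
Check against STA06 (with the unrounded x, y): √((x − 14.9)²+(y − 16.2)²) = 18.42 ≈ 18.42 km. ✓

31.9 km east, 9.1 km north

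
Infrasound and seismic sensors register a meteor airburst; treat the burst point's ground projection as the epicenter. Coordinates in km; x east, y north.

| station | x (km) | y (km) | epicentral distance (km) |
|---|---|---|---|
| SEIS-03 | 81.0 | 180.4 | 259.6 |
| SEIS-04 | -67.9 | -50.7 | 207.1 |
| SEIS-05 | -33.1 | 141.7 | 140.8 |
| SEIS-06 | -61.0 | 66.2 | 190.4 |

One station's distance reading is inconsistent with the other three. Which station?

SEIS-06

Solve using three stations at a time. Using SEIS-03, SEIS-04, SEIS-05 (subtract circle equations pairwise → linear system) gives (x, y) ≈ (-173.2, 127.6).
Distances from that point to each station vs reported:
  SEIS-03: calculated 259.6 vs reported 259.6 → residual 0.0 km
  SEIS-04: calculated 207.1 vs reported 207.1 → residual 0.0 km
  SEIS-05: calculated 140.8 vs reported 140.8 → residual 0.0 km
  SEIS-06: calculated 127.9 vs reported 190.4 → residual 62.5 km
SEIS-03, SEIS-04, SEIS-05 are mutually consistent (residuals ≈ 0); SEIS-06 is off by 62.5 km.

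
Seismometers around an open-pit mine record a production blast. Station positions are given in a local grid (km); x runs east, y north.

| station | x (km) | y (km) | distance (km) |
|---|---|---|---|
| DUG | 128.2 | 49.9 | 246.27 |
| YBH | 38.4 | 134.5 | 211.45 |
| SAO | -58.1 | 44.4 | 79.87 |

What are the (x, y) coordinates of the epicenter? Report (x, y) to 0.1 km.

-108.7 km east, -17.4 km north

Circle about each station: (x − 128.2)² + (y − 49.9)² = 246.27²; (x − 38.4)² + (y − 134.5)² = 211.45²; (x + 58.1)² + (y − 44.4)² = 79.87².
Subtracting pairs of circle equations eliminates x²+y² and gives linear equations (the radical axes):
-179.6 x + 169.2 y = 16577.37
-372.6 x − 11.0 y = 40691.42
Solving the 2×2 system: x ≈ -108.7, y ≈ -17.4 km.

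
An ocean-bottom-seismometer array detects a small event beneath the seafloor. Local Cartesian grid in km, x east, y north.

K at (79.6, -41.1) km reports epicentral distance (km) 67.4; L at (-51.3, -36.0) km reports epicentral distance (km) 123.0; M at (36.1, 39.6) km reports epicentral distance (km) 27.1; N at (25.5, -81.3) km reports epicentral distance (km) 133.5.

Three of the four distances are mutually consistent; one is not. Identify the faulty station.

Solve using three stations at a time. Using K, L, M (subtract circle equations pairwise → linear system) gives (x, y) ≈ (57.0, 22.4).
Distances from that point to each station vs reported:
  K: calculated 67.4 vs reported 67.4 → residual 0.0 km
  L: calculated 123.0 vs reported 123.0 → residual 0.0 km
  M: calculated 27.1 vs reported 27.1 → residual 0.0 km
  N: calculated 108.3 vs reported 133.5 → residual 25.2 km
K, L, M are mutually consistent (residuals ≈ 0); N is off by 25.2 km.

N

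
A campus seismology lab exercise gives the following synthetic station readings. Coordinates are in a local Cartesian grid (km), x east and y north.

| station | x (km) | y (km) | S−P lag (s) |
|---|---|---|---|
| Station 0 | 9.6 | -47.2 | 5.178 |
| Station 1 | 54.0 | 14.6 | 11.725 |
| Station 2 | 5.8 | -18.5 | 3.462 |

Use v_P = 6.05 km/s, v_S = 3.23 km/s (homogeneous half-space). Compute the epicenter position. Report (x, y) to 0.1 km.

Distance from S−P lag: d = Δt · v_P v_S / (v_P − v_S) = Δt · (6.05·3.23)/(6.05−3.23) ≈ 6.9296·Δt.
So d_Station 0 = 35.88, d_Station 1 = 81.25, d_Station 2 = 23.99 km.
Circle about each station: (x − 9.6)² + (y + 47.2)² = 35.88²; (x − 54.0)² + (y − 14.6)² = 81.25²; (x − 5.8)² + (y + 18.5)² = 23.99².
Subtracting the Station 0 equation from the Station 1 and Station 2 equations removes the quadratic terms:
88.8 x + 123.6 y = -4505.03
-7.6 x + 57.4 y = -1232.26
Solving the 2×2 system: x ≈ -17.6, y ≈ -23.8 km.

x ≈ -17.6 km, y ≈ -23.8 km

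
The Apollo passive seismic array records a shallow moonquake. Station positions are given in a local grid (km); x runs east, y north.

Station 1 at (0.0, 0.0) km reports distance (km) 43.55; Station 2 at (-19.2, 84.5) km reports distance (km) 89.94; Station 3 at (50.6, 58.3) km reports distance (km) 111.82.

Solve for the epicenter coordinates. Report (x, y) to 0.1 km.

Circle about each station: x² + y² = 43.55²; (x + 19.2)² + (y − 84.5)² = 89.94²; (x − 50.6)² + (y − 58.3)² = 111.82².
Subtracting the Station 1 equation from the Station 2 and Station 3 equations removes the quadratic terms:
-38.4 x + 169.0 y = 1316.29
101.2 x + 116.6 y = -4647.86
Solving the 2×2 system: x ≈ -43.5, y ≈ -2.1 km.
Check against Station 1 (with the unrounded x, y): √(x²+y²) = 43.56 ≈ 43.55 km. ✓

(-43.5, -2.1)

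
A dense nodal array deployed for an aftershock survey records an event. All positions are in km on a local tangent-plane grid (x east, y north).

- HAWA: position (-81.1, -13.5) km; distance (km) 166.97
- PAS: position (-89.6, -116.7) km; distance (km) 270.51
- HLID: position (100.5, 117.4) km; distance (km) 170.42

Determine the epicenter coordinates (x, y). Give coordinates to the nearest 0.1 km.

x ≈ -66.2 km, y ≈ 152.8 km

Circle about each station: (x + 81.1)² + (y + 13.5)² = 166.97²; (x + 89.6)² + (y + 116.7)² = 270.51²; (x − 100.5)² + (y − 117.4)² = 170.42².
Subtracting the HAWA equation from the PAS and HLID equations removes the quadratic terms:
-17.0 x − 206.4 y = -30409.09
363.2 x + 261.8 y = 15959.55
Solving the 2×2 system: x ≈ -66.2, y ≈ 152.8 km.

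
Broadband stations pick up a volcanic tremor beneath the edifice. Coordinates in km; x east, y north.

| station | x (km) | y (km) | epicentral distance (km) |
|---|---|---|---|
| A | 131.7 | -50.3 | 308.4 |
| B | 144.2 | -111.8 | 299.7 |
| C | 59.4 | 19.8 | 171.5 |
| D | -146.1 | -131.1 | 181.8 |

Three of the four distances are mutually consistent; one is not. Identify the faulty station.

Solve using three stations at a time. Using B, C, D (subtract circle equations pairwise → linear system) gives (x, y) ≈ (-109.9, 47.1).
Distances from that point to each station vs reported:
  A: calculated 260.5 vs reported 308.4 → residual 47.9 km
  B: calculated 299.7 vs reported 299.7 → residual 0.0 km
  C: calculated 171.5 vs reported 171.5 → residual 0.0 km
  D: calculated 181.8 vs reported 181.8 → residual 0.0 km
B, C, D are mutually consistent (residuals ≈ 0); A is off by 47.9 km.

A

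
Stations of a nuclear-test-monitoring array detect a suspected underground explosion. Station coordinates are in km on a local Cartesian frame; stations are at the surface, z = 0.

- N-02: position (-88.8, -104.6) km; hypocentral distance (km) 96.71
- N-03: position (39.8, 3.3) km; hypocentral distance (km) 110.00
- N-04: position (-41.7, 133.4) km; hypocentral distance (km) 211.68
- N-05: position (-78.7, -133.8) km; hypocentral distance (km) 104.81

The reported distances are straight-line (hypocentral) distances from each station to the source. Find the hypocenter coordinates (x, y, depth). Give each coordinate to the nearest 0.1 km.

x ≈ -19.7 km, y ≈ -69.1 km, depth ≈ 57.6 km

Each station gives a sphere (x−x_i)² + (y−y_i)² + z² = d_i² (stations at z=0).
Subtracting the N-02 sphere from N-03 and N-04: z² cancels, leaving linear equations in x and y:
257.2 x + 215.8 y = -19978.85
94.2 x + 476.0 y = -34747.75
Solving: x ≈ -19.700, y ≈ -69.101 km (keep extra digits for the depth step; rounded: -19.7, -69.1).
Then from the N-02 sphere: z² = 96.71² − (x + 88.8)² − (y + 104.6)² with x = -19.700, y = -69.101, so z ≈ 57.601 ≈ 57.6 km.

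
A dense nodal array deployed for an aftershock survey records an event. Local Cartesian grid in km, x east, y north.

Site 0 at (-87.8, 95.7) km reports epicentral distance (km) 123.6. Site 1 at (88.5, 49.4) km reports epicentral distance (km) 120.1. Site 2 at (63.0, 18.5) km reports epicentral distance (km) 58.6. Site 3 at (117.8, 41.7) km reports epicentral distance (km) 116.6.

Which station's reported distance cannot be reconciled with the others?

Site 1

Solve using three stations at a time. Using Site 0, Site 2, Site 3 (subtract circle equations pairwise → linear system) gives (x, y) ≈ (4.6, 13.7).
Distances from that point to each station vs reported:
  Site 0: calculated 123.6 vs reported 123.6 → residual 0.0 km
  Site 1: calculated 91.2 vs reported 120.1 → residual 28.9 km
  Site 2: calculated 58.6 vs reported 58.6 → residual 0.0 km
  Site 3: calculated 116.6 vs reported 116.6 → residual 0.0 km
Site 0, Site 2, Site 3 are mutually consistent (residuals ≈ 0); Site 1 is off by 28.9 km.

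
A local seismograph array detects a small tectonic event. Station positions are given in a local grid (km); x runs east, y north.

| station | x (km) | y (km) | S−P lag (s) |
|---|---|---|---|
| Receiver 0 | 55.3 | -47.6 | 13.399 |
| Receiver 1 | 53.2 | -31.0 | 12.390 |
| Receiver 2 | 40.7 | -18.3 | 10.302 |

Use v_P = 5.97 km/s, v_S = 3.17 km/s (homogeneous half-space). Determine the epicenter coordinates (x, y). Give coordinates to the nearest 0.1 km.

Distance from S−P lag: d = Δt · v_P v_S / (v_P − v_S) = Δt · (5.97·3.17)/(5.97−3.17) ≈ 6.7589·Δt.
So d_Receiver 0 = 90.56, d_Receiver 1 = 83.74, d_Receiver 2 = 69.63 km.
Circle about each station: (x − 55.3)² + (y + 47.6)² = 90.56²; (x − 53.2)² + (y + 31.0)² = 83.74²; (x − 40.7)² + (y + 18.3)² = 69.63².
Subtracting the Receiver 0 equation from the Receiver 1 and Receiver 2 equations removes the quadratic terms:
-4.2 x + 33.2 y = -343.88
-29.2 x + 58.6 y = 20.31
Solving the 2×2 system: x ≈ -28.8, y ≈ -14.0 km.

x ≈ -28.8 km, y ≈ -14.0 km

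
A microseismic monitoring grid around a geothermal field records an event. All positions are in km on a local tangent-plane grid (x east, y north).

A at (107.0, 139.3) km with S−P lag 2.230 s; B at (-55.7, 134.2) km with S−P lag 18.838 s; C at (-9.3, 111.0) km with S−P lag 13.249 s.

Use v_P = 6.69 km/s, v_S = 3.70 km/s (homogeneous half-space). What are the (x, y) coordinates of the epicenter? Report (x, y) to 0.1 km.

x ≈ 99.8 km, y ≈ 122.3 km

Distance from S−P lag: d = Δt · v_P v_S / (v_P − v_S) = Δt · (6.69·3.70)/(6.69−3.70) ≈ 8.2786·Δt.
So d_A = 18.46, d_B = 155.95, d_C = 109.68 km.
Circle about each station: (x − 107.0)² + (y − 139.3)² = 18.46²; (x + 55.7)² + (y − 134.2)² = 155.95²; (x + 9.3)² + (y − 111.0)² = 109.68².
Subtracting the A equation from the B and C equations removes the quadratic terms:
-325.4 x − 10.2 y = -33720.99
-232.6 x − 56.6 y = -30134.93
Solving the 2×2 system: x ≈ 99.8, y ≈ 122.3 km.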